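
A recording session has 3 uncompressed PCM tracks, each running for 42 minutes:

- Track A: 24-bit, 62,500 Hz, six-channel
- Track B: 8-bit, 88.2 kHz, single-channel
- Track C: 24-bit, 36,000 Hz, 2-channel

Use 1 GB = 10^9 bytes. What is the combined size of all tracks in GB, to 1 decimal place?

42 minutes = 2,520 s.
Track A: 62,500 × 2,520 × 3 × 6 = 2,835,000,000 bytes.
Track B: 88,200 × 2,520 × 1 × 1 = 222,264,000 bytes.
Track C: 36,000 × 2,520 × 3 × 2 = 544,320,000 bytes.
Total = 3,601,584,000 bytes = 3.6 GB.

3.6 GB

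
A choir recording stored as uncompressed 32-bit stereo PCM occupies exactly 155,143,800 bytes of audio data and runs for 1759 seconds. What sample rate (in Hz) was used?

Bytes = sample_rate × seconds × bytes_per_sample × channels.
sample_rate = 155,143,800 / (1,759 × 4 × 2) = 155,143,800 / 14,072 = 11,025 Hz.

11,025 Hz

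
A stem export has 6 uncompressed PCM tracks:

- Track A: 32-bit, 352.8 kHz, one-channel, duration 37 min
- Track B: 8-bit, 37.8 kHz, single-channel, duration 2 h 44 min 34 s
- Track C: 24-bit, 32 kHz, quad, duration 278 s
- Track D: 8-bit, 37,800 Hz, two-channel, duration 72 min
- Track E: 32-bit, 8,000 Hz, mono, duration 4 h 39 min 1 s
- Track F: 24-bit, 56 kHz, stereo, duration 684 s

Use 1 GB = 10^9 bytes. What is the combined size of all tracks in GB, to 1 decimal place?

4.7 GB

Track A: 37 min = 2,220 s; 352,800 × 2,220 × 4 × 1 = 3,132,864,000 bytes.
Track B: 2 h 44 min 34 s = 9,874 s; 37,800 × 9,874 × 1 × 1 = 373,237,200 bytes.
Track C: 32,000 × 278 × 3 × 4 = 106,752,000 bytes.
Track D: 72 min = 4,320 s; 37,800 × 4,320 × 1 × 2 = 326,592,000 bytes.
Track E: 4 h 39 min 1 s = 16,741 s; 8,000 × 16,741 × 4 × 1 = 535,712,000 bytes.
Track F: 56,000 × 684 × 3 × 2 = 229,824,000 bytes.
Total = 4,704,981,200 bytes = 4.7 GB.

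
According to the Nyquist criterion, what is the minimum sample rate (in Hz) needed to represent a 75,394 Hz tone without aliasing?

Minimum sample rate = 2 × 75,394 Hz = 150,788 Hz.

150,788 Hz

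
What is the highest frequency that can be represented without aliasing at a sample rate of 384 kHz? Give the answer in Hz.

192,000 Hz

Nyquist frequency = sample rate / 2 = 384,000 / 2 = 192,000 Hz.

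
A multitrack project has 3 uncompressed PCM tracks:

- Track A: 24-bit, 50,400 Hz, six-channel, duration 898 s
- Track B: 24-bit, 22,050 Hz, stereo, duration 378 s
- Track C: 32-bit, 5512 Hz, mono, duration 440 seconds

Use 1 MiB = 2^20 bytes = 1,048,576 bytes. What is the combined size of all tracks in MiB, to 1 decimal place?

833.9 MiB

Track A: 50,400 × 898 × 3 × 6 = 814,665,600 bytes.
Track B: 22,050 × 378 × 3 × 2 = 50,009,400 bytes.
Track C: 5,512 × 440 × 4 × 1 = 9,701,120 bytes.
Total = 874,376,120 bytes = 833.9 MiB.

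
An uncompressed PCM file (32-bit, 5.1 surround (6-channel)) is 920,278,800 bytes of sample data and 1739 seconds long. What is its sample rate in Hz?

22,050 Hz

Bytes = sample_rate × seconds × bytes_per_sample × channels.
sample_rate = 920,278,800 / (1,739 × 4 × 6) = 920,278,800 / 41,736 = 22,050 Hz.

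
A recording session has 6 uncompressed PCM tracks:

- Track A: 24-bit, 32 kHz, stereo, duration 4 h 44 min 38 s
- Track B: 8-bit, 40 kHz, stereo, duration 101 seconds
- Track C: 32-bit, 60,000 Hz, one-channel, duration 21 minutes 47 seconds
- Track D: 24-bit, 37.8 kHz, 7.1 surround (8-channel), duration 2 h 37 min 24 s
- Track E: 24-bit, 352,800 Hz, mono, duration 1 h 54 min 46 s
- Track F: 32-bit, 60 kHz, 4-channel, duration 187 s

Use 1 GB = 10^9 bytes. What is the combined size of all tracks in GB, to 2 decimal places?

Track A: 4 h 44 min 38 s = 17,078 s; 32,000 × 17,078 × 3 × 2 = 3,278,976,000 bytes.
Track B: 40,000 × 101 × 1 × 2 = 8,080,000 bytes.
Track C: 21 minutes 47 seconds = 1,307 s; 60,000 × 1,307 × 4 × 1 = 313,680,000 bytes.
Track D: 2 h 37 min 24 s = 9,444 s; 37,800 × 9,444 × 3 × 8 = 8,567,596,800 bytes.
Track E: 1 h 54 min 46 s = 6,886 s; 352,800 × 6,886 × 3 × 1 = 7,288,142,400 bytes.
Track F: 60,000 × 187 × 4 × 4 = 179,520,000 bytes.
Total = 19,635,995,200 bytes = 19.64 GB.

19.64 GB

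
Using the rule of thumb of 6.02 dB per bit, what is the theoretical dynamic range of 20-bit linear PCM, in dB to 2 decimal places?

20 × 6.02 = 120.40 dB.

120.40 dB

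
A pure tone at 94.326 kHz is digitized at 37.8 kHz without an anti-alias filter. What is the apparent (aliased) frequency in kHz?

Nyquist = 37,800/2 = 18,900 Hz; 94,326 Hz exceeds it.
Alias = |94,326 − 2×37,800| = |94,326 − 75,600| = 18,726 Hz = 18.726 kHz.

18.726 kHz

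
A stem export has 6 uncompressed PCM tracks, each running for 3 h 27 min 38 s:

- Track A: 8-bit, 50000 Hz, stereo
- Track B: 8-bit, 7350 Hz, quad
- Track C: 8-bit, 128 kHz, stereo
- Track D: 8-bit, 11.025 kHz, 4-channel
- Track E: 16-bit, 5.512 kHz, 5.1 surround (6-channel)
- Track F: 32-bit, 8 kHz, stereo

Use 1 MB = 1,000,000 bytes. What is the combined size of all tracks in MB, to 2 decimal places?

6972.04 MB

3 h 27 min 38 s = 12,458 s.
Track A: 50,000 × 12,458 × 1 × 2 = 1,245,800,000 bytes.
Track B: 7,350 × 12,458 × 1 × 4 = 366,265,200 bytes.
Track C: 128,000 × 12,458 × 1 × 2 = 3,189,248,000 bytes.
Track D: 11,025 × 12,458 × 1 × 4 = 549,397,800 bytes.
Track E: 5,512 × 12,458 × 2 × 6 = 824,021,952 bytes.
Track F: 8,000 × 12,458 × 4 × 2 = 797,312,000 bytes.
Total = 6,972,044,952 bytes = 6972.04 MB.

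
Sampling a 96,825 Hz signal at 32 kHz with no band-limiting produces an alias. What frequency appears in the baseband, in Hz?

Nyquist = 32,000/2 = 16,000 Hz; 96,825 Hz exceeds it.
Alias = |96,825 − 3×32,000| = |96,825 − 96,000| = 825 Hz.

825 Hz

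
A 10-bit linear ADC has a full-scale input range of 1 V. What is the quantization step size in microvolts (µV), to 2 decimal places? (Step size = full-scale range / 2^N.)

976.56 µV

1 V / 2^10 = 1 / 1,024 V = 976.56 µV.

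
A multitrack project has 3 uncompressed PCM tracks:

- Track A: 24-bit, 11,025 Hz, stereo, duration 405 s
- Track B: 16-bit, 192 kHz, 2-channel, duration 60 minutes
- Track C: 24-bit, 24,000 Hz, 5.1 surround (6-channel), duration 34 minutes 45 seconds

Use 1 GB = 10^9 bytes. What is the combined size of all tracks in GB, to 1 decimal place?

3.7 GB

Track A: 11,025 × 405 × 3 × 2 = 26,790,750 bytes.
Track B: 60 minutes = 3,600 s; 192,000 × 3,600 × 2 × 2 = 2,764,800,000 bytes.
Track C: 34 minutes 45 seconds = 2,085 s; 24,000 × 2,085 × 3 × 6 = 900,720,000 bytes.
Total = 3,692,310,750 bytes = 3.7 GB.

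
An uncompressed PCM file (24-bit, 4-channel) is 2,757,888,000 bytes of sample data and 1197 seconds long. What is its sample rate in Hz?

Bytes = sample_rate × seconds × bytes_per_sample × channels.
sample_rate = 2,757,888,000 / (1,197 × 3 × 4) = 2,757,888,000 / 14,364 = 192,000 Hz.

192,000 Hz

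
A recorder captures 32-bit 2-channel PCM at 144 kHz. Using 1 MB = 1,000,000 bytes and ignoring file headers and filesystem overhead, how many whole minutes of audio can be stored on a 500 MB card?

Uncompressed byte rate = 144,000 × 4 × 2 = 1,152,000 bytes/s.
Capacity = 500 × 1,000,000 = 500,000,000 bytes.
500,000,000 / 1,152,000 ≈ 434.03 s → 7 minutes.

7 minutes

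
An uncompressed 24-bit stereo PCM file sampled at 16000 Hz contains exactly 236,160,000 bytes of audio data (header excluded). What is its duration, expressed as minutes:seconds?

Byte rate = 16,000 × 3 × 2 = 96,000 bytes/s.
Duration = 236,160,000 / 96,000 = 2,460 s.
2,460 s = 41:00.

41:00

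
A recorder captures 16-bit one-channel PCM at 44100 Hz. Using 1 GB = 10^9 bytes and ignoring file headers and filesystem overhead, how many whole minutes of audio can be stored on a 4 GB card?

755 minutes

Uncompressed byte rate = 44,100 × 2 × 1 = 88,200 bytes/s.
Capacity = 4 × 1,000,000,000 = 4,000,000,000 bytes.
4,000,000,000 / 88,200 ≈ 45351.47 s → 755 minutes.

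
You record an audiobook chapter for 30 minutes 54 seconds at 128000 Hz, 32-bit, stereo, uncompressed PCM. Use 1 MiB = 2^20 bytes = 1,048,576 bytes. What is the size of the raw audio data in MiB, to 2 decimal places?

Duration = 30 minutes 54 seconds = 1,854 s.
Bytes = 128,000 samples/s × 1,854 s × 4 bytes/sample × 2 ch = 1,898,496,000 bytes.
1,898,496,000 / 1,048,576 = 1810.55 MiB.

1810.55 MiB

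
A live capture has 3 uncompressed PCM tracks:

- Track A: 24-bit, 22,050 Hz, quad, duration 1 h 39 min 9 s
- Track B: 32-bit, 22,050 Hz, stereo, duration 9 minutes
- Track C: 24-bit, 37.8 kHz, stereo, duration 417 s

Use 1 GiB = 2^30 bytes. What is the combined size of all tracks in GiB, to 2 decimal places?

Track A: 1 h 39 min 9 s = 5,949 s; 22,050 × 5,949 × 3 × 4 = 1,574,105,400 bytes.
Track B: 9 minutes = 540 s; 22,050 × 540 × 4 × 2 = 95,256,000 bytes.
Track C: 37,800 × 417 × 3 × 2 = 94,575,600 bytes.
Total = 1,763,937,000 bytes = 1.64 GiB.

1.64 GiB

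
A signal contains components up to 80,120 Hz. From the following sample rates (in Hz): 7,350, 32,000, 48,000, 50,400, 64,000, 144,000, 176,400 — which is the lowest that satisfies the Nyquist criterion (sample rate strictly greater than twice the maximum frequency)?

Need sample rate > 2 × 80,120 = 160,240 Hz.
Lowest listed rate above 160,240 Hz is 176,400 Hz.

176,400 Hz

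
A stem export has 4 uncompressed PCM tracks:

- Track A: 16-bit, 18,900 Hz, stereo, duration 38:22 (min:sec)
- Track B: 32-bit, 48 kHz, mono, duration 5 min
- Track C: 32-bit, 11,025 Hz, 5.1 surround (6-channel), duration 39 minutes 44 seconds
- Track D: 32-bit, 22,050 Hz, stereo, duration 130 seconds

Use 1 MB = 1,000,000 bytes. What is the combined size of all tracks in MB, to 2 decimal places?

885.37 MB

Track A: 38:22 (min:sec) = 2,302 s; 18,900 × 2,302 × 2 × 2 = 174,031,200 bytes.
Track B: 5 min = 300 s; 48,000 × 300 × 4 × 1 = 57,600,000 bytes.
Track C: 39 minutes 44 seconds = 2,384 s; 11,025 × 2,384 × 4 × 6 = 630,806,400 bytes.
Track D: 22,050 × 130 × 4 × 2 = 22,932,000 bytes.
Total = 885,369,600 bytes = 885.37 MB.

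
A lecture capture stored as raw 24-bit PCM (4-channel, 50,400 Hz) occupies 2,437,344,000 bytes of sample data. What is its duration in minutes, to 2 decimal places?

67.17 minutes

Byte rate = 50,400 × 3 × 4 = 604,800 bytes/s.
Duration = 2,437,344,000 / 604,800 = 4,030 s.
4,030 s / 60 = 67.17 minutes.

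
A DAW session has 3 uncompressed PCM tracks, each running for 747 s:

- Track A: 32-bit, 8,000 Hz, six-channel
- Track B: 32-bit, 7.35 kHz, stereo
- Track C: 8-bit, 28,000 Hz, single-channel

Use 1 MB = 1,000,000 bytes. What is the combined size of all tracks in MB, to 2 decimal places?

Track A: 8,000 × 747 × 4 × 6 = 143,424,000 bytes.
Track B: 7,350 × 747 × 4 × 2 = 43,923,600 bytes.
Track C: 28,000 × 747 × 1 × 1 = 20,916,000 bytes.
Total = 208,263,600 bytes = 208.26 MB.

208.26 MB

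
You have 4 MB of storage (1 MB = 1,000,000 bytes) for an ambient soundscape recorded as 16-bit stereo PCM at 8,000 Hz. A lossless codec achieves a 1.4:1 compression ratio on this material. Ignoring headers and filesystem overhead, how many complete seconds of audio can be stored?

Uncompressed byte rate = 8,000 × 2 × 2 = 32,000 bytes/s.
After 1.4:1 compression, effective rate ≈ 22857.14 bytes/s.
Capacity = 4 × 1,000,000 = 4,000,000 bytes.
4,000,000 / effective rate ≈ 175 s → 175 seconds.

175 seconds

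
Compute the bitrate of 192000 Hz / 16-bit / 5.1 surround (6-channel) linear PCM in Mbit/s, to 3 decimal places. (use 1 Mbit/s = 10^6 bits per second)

Bit rate = 192,000 × 16 × 6 = 18,432,000 bits/s.
= 18.432 Mbit/s.

18.432 Mbit/s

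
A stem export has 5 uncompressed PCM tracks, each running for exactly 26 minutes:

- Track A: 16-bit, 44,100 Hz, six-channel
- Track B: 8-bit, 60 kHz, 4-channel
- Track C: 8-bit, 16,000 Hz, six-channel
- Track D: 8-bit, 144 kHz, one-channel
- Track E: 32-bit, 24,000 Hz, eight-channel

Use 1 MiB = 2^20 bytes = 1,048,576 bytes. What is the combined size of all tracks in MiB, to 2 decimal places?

exactly 26 minutes = 1,560 s.
Track A: 44,100 × 1,560 × 2 × 6 = 825,552,000 bytes.
Track B: 60,000 × 1,560 × 1 × 4 = 374,400,000 bytes.
Track C: 16,000 × 1,560 × 1 × 6 = 149,760,000 bytes.
Track D: 144,000 × 1,560 × 1 × 1 = 224,640,000 bytes.
Track E: 24,000 × 1,560 × 4 × 8 = 1,198,080,000 bytes.
Total = 2,772,432,000 bytes = 2644.00 MiB.

2644.00 MiB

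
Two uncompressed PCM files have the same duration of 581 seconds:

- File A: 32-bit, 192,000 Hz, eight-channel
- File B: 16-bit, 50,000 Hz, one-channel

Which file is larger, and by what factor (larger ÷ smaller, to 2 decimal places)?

File A, by a factor of 61.44

File A: 192,000 × 4 × 8 = 6,144,000 bytes/s.
File B: 50,000 × 2 × 1 = 100,000 bytes/s.
File A is larger; ratio = 3,569,664,000 / 58,100,000 = 61.44.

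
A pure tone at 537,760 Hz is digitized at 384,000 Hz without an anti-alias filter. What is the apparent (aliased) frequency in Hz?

Nyquist = 384,000/2 = 192,000 Hz; 537,760 Hz exceeds it.
Alias = |537,760 − 1×384,000| = |537,760 − 384,000| = 153,760 Hz.

153,760 Hz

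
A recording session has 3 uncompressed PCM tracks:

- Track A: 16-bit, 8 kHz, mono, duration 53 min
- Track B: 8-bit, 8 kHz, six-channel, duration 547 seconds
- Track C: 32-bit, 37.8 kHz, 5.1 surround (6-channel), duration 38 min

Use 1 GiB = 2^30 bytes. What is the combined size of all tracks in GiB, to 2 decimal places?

2.00 GiB

Track A: 53 min = 3,180 s; 8,000 × 3,180 × 2 × 1 = 50,880,000 bytes.
Track B: 8,000 × 547 × 1 × 6 = 26,256,000 bytes.
Track C: 38 min = 2,280 s; 37,800 × 2,280 × 4 × 6 = 2,068,416,000 bytes.
Total = 2,145,552,000 bytes = 2.00 GiB.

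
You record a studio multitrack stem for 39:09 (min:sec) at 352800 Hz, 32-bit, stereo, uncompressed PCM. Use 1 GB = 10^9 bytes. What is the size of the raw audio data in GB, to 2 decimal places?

Duration = 39:09 (min:sec) = 2,349 s.
Bytes = 352,800 samples/s × 2,349 s × 4 bytes/sample × 2 ch = 6,629,817,600 bytes.
6,629,817,600 / 1,000,000,000 = 6.63 GB.

6.63 GB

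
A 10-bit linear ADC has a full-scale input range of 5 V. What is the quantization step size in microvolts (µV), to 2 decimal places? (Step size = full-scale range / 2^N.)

4882.81 µV

5 V / 2^10 = 5 / 1,024 V = 4882.81 µV.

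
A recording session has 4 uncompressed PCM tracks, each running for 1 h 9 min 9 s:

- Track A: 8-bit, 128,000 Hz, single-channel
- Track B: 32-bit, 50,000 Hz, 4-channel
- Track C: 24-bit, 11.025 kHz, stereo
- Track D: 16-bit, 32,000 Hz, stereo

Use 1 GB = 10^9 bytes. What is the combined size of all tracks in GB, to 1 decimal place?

4.7 GB

1 h 9 min 9 s = 4,149 s.
Track A: 128,000 × 4,149 × 1 × 1 = 531,072,000 bytes.
Track B: 50,000 × 4,149 × 4 × 4 = 3,319,200,000 bytes.
Track C: 11,025 × 4,149 × 3 × 2 = 274,456,350 bytes.
Track D: 32,000 × 4,149 × 2 × 2 = 531,072,000 bytes.
Total = 4,655,800,350 bytes = 4.7 GB.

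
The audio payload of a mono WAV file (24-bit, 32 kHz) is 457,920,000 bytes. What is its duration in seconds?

Byte rate = 32,000 × 3 × 1 = 96,000 bytes/s.
Duration = 457,920,000 / 96,000 = 4,770 s.

4,770 seconds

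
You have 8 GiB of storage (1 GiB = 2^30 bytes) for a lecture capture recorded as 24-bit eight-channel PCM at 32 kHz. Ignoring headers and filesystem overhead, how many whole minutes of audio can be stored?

Uncompressed byte rate = 32,000 × 3 × 8 = 768,000 bytes/s.
Capacity = 8 × 1,073,741,824 = 8,589,934,592 bytes.
8,589,934,592 / 768,000 ≈ 11184.81 s → 186 minutes.

186 minutes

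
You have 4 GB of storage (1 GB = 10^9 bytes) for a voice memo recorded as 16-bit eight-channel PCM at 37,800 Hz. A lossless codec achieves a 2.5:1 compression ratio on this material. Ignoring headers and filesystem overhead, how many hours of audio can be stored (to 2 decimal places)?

Uncompressed byte rate = 37,800 × 2 × 8 = 604,800 bytes/s.
After 2.5:1 compression, effective rate ≈ 241920 bytes/s.
Capacity = 4 × 1,000,000,000 = 4,000,000,000 bytes.
4,000,000,000 / effective rate ≈ 16534.39 s → 4.59 hours.

4.59 hours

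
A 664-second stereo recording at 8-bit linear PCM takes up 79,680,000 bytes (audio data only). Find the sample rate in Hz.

60,000 Hz

Bytes = sample_rate × seconds × bytes_per_sample × channels.
sample_rate = 79,680,000 / (664 × 1 × 2) = 79,680,000 / 1,328 = 60,000 Hz.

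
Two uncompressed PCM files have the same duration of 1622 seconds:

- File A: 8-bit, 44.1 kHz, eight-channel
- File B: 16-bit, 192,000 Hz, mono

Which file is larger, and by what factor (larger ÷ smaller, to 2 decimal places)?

File B, by a factor of 1.09

File A: 44,100 × 1 × 8 = 352,800 bytes/s.
File B: 192,000 × 2 × 1 = 384,000 bytes/s.
File B is larger; ratio = 622,848,000 / 572,241,600 = 1.09.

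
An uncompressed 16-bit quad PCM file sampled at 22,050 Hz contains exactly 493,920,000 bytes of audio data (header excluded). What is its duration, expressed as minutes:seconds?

Byte rate = 22,050 × 2 × 4 = 176,400 bytes/s.
Duration = 493,920,000 / 176,400 = 2,800 s.
2,800 s = 46:40.

46:40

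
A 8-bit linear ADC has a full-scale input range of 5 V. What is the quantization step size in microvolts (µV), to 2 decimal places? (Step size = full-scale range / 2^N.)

5 V / 2^8 = 5 / 256 V = 19531.25 µV.

19531.25 µV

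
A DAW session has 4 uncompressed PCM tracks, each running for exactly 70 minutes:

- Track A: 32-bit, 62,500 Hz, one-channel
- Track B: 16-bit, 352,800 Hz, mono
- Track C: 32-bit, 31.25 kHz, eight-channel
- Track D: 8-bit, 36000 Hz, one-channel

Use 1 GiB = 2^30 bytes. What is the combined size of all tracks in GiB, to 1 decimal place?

7.8 GiB

exactly 70 minutes = 4,200 s.
Track A: 62,500 × 4,200 × 4 × 1 = 1,050,000,000 bytes.
Track B: 352,800 × 4,200 × 2 × 1 = 2,963,520,000 bytes.
Track C: 31,250 × 4,200 × 4 × 8 = 4,200,000,000 bytes.
Track D: 36,000 × 4,200 × 1 × 1 = 151,200,000 bytes.
Total = 8,364,720,000 bytes = 7.8 GiB.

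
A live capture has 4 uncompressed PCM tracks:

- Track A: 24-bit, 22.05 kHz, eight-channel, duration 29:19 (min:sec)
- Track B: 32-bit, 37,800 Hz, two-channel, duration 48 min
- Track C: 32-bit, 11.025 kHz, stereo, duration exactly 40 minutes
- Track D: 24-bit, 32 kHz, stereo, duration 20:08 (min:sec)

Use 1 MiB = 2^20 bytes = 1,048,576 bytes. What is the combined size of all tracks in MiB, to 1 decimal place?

2141.4 MiB

Track A: 29:19 (min:sec) = 1,759 s; 22,050 × 1,759 × 3 × 8 = 930,862,800 bytes.
Track B: 48 min = 2,880 s; 37,800 × 2,880 × 4 × 2 = 870,912,000 bytes.
Track C: exactly 40 minutes = 2,400 s; 11,025 × 2,400 × 4 × 2 = 211,680,000 bytes.
Track D: 20:08 (min:sec) = 1,208 s; 32,000 × 1,208 × 3 × 2 = 231,936,000 bytes.
Total = 2,245,390,800 bytes = 2141.4 MiB.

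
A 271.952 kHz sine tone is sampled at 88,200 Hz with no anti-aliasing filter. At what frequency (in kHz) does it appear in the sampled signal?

7.352 kHz

Nyquist = 88,200/2 = 44,100 Hz; 271,952 Hz exceeds it.
Alias = |271,952 − 3×88,200| = |271,952 − 264,600| = 7,352 Hz = 7.352 kHz.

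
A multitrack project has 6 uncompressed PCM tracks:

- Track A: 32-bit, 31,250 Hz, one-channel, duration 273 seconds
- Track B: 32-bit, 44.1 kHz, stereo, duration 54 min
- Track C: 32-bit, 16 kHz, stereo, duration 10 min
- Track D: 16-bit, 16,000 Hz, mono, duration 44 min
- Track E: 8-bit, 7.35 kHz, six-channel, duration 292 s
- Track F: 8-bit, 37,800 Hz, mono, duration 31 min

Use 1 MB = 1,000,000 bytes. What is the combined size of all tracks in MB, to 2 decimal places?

1421.66 MB

Track A: 31,250 × 273 × 4 × 1 = 34,125,000 bytes.
Track B: 54 min = 3,240 s; 44,100 × 3,240 × 4 × 2 = 1,143,072,000 bytes.
Track C: 10 min = 600 s; 16,000 × 600 × 4 × 2 = 76,800,000 bytes.
Track D: 44 min = 2,640 s; 16,000 × 2,640 × 2 × 1 = 84,480,000 bytes.
Track E: 7,350 × 292 × 1 × 6 = 12,877,200 bytes.
Track F: 31 min = 1,860 s; 37,800 × 1,860 × 1 × 1 = 70,308,000 bytes.
Total = 1,421,662,200 bytes = 1421.66 MB.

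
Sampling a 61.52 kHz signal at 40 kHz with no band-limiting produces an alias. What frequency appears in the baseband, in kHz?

18.48 kHz

Nyquist = 40,000/2 = 20,000 Hz; 61,520 Hz exceeds it.
Alias = |61,520 − 2×40,000| = |61,520 − 80,000| = 18,480 Hz = 18.48 kHz.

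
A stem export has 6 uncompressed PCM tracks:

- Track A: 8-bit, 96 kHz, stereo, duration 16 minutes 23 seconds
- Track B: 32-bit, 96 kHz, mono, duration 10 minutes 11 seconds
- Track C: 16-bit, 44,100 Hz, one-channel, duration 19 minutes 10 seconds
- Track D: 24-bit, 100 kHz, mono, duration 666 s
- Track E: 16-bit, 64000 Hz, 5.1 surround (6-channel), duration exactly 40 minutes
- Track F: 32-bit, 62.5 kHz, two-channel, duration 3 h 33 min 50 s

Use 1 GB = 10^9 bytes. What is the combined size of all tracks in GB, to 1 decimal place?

9.0 GB

Track A: 16 minutes 23 seconds = 983 s; 96,000 × 983 × 1 × 2 = 188,736,000 bytes.
Track B: 10 minutes 11 seconds = 611 s; 96,000 × 611 × 4 × 1 = 234,624,000 bytes.
Track C: 19 minutes 10 seconds = 1,150 s; 44,100 × 1,150 × 2 × 1 = 101,430,000 bytes.
Track D: 100,000 × 666 × 3 × 1 = 199,800,000 bytes.
Track E: exactly 40 minutes = 2,400 s; 64,000 × 2,400 × 2 × 6 = 1,843,200,000 bytes.
Track F: 3 h 33 min 50 s = 12,830 s; 62,500 × 12,830 × 4 × 2 = 6,415,000,000 bytes.
Total = 8,982,790,000 bytes = 9.0 GB.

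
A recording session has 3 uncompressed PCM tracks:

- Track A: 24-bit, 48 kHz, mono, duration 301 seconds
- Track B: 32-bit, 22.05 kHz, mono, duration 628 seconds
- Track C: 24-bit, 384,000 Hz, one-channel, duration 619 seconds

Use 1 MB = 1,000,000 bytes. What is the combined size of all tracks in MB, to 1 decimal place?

811.8 MB

Track A: 48,000 × 301 × 3 × 1 = 43,344,000 bytes.
Track B: 22,050 × 628 × 4 × 1 = 55,389,600 bytes.
Track C: 384,000 × 619 × 3 × 1 = 713,088,000 bytes.
Total = 811,821,600 bytes = 811.8 MB.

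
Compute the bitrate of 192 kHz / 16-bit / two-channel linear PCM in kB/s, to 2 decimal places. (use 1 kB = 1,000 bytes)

Bit rate = 192,000 × 16 × 2 = 6,144,000 bits/s.
6,144,000 / 8 = 768,000 B/s = 768.00 kB/s.

768.00 kB/s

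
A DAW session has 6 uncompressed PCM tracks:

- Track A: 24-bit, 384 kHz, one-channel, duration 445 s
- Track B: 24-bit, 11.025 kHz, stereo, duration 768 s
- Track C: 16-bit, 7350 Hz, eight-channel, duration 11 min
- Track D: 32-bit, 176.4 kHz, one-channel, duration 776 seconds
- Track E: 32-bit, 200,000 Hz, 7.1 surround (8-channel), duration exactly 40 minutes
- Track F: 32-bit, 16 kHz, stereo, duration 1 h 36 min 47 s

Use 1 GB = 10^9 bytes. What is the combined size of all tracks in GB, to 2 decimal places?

17.29 GB

Track A: 384,000 × 445 × 3 × 1 = 512,640,000 bytes.
Track B: 11,025 × 768 × 3 × 2 = 50,803,200 bytes.
Track C: 11 min = 660 s; 7,350 × 660 × 2 × 8 = 77,616,000 bytes.
Track D: 176,400 × 776 × 4 × 1 = 547,545,600 bytes.
Track E: exactly 40 minutes = 2,400 s; 200,000 × 2,400 × 4 × 8 = 15,360,000,000 bytes.
Track F: 1 h 36 min 47 s = 5,807 s; 16,000 × 5,807 × 4 × 2 = 743,296,000 bytes.
Total = 17,291,900,800 bytes = 17.29 GB.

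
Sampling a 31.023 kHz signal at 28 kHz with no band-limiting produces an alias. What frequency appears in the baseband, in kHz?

Nyquist = 28,000/2 = 14,000 Hz; 31,023 Hz exceeds it.
Alias = |31,023 − 1×28,000| = |31,023 − 28,000| = 3,023 Hz = 3.023 kHz.

3.023 kHz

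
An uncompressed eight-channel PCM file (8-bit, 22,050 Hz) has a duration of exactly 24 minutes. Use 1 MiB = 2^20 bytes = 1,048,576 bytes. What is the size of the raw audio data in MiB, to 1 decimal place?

242.2 MiB

Duration = exactly 24 minutes = 1,440 s.
Bytes = 22,050 samples/s × 1,440 s × 1 bytes/sample × 8 ch = 254,016,000 bytes.
254,016,000 / 1,048,576 = 242.2 MiB.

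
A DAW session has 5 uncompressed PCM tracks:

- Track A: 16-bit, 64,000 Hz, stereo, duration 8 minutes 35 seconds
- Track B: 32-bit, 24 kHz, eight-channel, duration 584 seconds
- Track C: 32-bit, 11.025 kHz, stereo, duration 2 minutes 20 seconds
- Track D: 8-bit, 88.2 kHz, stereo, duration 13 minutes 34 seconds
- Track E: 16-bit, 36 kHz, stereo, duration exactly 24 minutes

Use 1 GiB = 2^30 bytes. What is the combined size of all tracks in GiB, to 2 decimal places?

Track A: 8 minutes 35 seconds = 515 s; 64,000 × 515 × 2 × 2 = 131,840,000 bytes.
Track B: 24,000 × 584 × 4 × 8 = 448,512,000 bytes.
Track C: 2 minutes 20 seconds = 140 s; 11,025 × 140 × 4 × 2 = 12,348,000 bytes.
Track D: 13 minutes 34 seconds = 814 s; 88,200 × 814 × 1 × 2 = 143,589,600 bytes.
Track E: exactly 24 minutes = 1,440 s; 36,000 × 1,440 × 2 × 2 = 207,360,000 bytes.
Total = 943,649,600 bytes = 0.88 GiB.

0.88 GiB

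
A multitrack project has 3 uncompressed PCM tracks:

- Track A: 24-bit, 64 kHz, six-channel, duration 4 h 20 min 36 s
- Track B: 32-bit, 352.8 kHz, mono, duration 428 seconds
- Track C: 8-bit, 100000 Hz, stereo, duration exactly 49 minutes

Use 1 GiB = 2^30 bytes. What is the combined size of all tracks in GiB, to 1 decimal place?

17.9 GiB

Track A: 4 h 20 min 36 s = 15,636 s; 64,000 × 15,636 × 3 × 6 = 18,012,672,000 bytes.
Track B: 352,800 × 428 × 4 × 1 = 603,993,600 bytes.
Track C: exactly 49 minutes = 2,940 s; 100,000 × 2,940 × 1 × 2 = 588,000,000 bytes.
Total = 19,204,665,600 bytes = 17.9 GiB.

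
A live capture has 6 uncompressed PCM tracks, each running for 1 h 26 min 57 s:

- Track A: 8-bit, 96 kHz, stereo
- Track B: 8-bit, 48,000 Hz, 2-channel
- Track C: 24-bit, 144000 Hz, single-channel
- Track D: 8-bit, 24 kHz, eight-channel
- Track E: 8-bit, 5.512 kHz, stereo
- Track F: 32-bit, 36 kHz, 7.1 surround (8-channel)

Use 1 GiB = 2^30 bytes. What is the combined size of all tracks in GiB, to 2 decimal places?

1 h 26 min 57 s = 5,217 s.
Track A: 96,000 × 5,217 × 1 × 2 = 1,001,664,000 bytes.
Track B: 48,000 × 5,217 × 1 × 2 = 500,832,000 bytes.
Track C: 144,000 × 5,217 × 3 × 1 = 2,253,744,000 bytes.
Track D: 24,000 × 5,217 × 1 × 8 = 1,001,664,000 bytes.
Track E: 5,512 × 5,217 × 1 × 2 = 57,512,208 bytes.
Track F: 36,000 × 5,217 × 4 × 8 = 6,009,984,000 bytes.
Total = 10,825,400,208 bytes = 10.08 GiB.

10.08 GiB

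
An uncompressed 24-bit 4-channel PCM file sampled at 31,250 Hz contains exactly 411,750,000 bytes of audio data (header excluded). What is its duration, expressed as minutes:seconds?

Byte rate = 31,250 × 3 × 4 = 375,000 bytes/s.
Duration = 411,750,000 / 375,000 = 1,098 s.
1,098 s = 18:18.

18:18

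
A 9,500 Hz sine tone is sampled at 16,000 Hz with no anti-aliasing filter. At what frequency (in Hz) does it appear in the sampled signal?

Nyquist = 16,000/2 = 8,000 Hz; 9,500 Hz exceeds it.
Alias = |9,500 − 1×16,000| = |9,500 − 16,000| = 6,500 Hz.

6,500 Hz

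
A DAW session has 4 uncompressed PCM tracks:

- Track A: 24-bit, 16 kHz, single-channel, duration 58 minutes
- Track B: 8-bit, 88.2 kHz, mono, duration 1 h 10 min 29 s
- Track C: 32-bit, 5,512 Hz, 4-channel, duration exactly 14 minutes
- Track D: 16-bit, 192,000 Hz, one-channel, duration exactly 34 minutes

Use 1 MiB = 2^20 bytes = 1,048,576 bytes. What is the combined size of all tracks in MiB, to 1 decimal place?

1332.7 MiB

Track A: 58 minutes = 3,480 s; 16,000 × 3,480 × 3 × 1 = 167,040,000 bytes.
Track B: 1 h 10 min 29 s = 4,229 s; 88,200 × 4,229 × 1 × 1 = 372,997,800 bytes.
Track C: exactly 14 minutes = 840 s; 5,512 × 840 × 4 × 4 = 74,081,280 bytes.
Track D: exactly 34 minutes = 2,040 s; 192,000 × 2,040 × 2 × 1 = 783,360,000 bytes.
Total = 1,397,479,080 bytes = 1332.7 MiB.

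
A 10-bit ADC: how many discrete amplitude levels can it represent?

1,024 levels

2^10 = 1,024.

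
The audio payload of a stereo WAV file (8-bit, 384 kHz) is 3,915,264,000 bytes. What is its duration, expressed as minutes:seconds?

Byte rate = 384,000 × 1 × 2 = 768,000 bytes/s.
Duration = 3,915,264,000 / 768,000 = 5,098 s.
5,098 s = 84:58.

84:58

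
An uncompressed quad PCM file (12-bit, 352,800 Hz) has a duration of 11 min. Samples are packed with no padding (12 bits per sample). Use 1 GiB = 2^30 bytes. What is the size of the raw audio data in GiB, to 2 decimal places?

Duration = 11 min = 660 s.
Bits = 352,800 × 660 × 12 × 4 = 11,176,704,000 bits = 1,397,088,000 bytes.
1,397,088,000 / 1,073,741,824 = 1.30 GiB.

1.30 GiB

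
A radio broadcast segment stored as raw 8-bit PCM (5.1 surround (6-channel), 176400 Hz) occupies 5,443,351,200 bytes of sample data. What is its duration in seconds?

5,143 seconds

Byte rate = 176,400 × 1 × 6 = 1,058,400 bytes/s.
Duration = 5,443,351,200 / 1,058,400 = 5,143 s.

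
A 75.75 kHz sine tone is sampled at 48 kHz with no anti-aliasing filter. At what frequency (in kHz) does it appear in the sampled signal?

20.25 kHz

Nyquist = 48,000/2 = 24,000 Hz; 75,750 Hz exceeds it.
Alias = |75,750 − 2×48,000| = |75,750 − 96,000| = 20,250 Hz = 20.25 kHz.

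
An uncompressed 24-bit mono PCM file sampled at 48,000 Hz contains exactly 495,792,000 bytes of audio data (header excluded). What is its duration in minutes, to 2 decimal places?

Byte rate = 48,000 × 3 × 1 = 144,000 bytes/s.
Duration = 495,792,000 / 144,000 = 3,443 s.
3,443 s / 60 = 57.38 minutes.

57.38 minutes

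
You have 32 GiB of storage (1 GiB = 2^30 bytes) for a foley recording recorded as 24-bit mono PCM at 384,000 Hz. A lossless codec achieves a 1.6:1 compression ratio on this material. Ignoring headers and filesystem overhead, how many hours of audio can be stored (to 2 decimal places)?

Uncompressed byte rate = 384,000 × 3 × 1 = 1,152,000 bytes/s.
After 1.6:1 compression, effective rate ≈ 720000 bytes/s.
Capacity = 32 × 1,073,741,824 = 34,359,738,368 bytes.
34,359,738,368 / effective rate ≈ 47721.86 s → 13.26 hours.

13.26 hours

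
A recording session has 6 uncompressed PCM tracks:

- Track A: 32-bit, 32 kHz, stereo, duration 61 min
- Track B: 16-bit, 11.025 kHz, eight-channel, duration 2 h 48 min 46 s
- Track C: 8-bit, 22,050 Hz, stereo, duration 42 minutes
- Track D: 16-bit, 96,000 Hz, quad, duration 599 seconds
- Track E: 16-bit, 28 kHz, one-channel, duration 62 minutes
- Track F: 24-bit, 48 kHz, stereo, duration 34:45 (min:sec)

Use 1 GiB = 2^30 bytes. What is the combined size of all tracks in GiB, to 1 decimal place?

3.8 GiB

Track A: 61 min = 3,660 s; 32,000 × 3,660 × 4 × 2 = 936,960,000 bytes.
Track B: 2 h 48 min 46 s = 10,126 s; 11,025 × 10,126 × 2 × 8 = 1,786,226,400 bytes.
Track C: 42 minutes = 2,520 s; 22,050 × 2,520 × 1 × 2 = 111,132,000 bytes.
Track D: 96,000 × 599 × 2 × 4 = 460,032,000 bytes.
Track E: 62 minutes = 3,720 s; 28,000 × 3,720 × 2 × 1 = 208,320,000 bytes.
Track F: 34:45 (min:sec) = 2,085 s; 48,000 × 2,085 × 3 × 2 = 600,480,000 bytes.
Total = 4,103,150,400 bytes = 3.8 GiB.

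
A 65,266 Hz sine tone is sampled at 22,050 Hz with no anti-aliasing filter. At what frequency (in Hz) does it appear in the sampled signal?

Nyquist = 22,050/2 = 11,025 Hz; 65,266 Hz exceeds it.
Alias = |65,266 − 3×22,050| = |65,266 − 66,150| = 884 Hz.

884 Hz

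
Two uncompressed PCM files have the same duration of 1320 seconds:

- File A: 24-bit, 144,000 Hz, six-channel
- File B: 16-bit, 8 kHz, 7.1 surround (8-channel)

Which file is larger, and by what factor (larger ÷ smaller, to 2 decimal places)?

File A, by a factor of 20.25

File A: 144,000 × 3 × 6 = 2,592,000 bytes/s.
File B: 8,000 × 2 × 8 = 128,000 bytes/s.
File A is larger; ratio = 3,421,440,000 / 168,960,000 = 20.25.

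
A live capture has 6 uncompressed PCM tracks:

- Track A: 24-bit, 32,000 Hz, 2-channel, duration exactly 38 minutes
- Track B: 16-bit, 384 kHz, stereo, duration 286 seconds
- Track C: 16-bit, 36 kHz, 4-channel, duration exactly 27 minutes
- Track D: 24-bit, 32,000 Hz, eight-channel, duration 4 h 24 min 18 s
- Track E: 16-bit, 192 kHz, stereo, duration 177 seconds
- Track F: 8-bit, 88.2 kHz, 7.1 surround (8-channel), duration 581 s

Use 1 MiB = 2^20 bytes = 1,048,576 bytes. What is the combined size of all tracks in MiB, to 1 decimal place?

Track A: exactly 38 minutes = 2,280 s; 32,000 × 2,280 × 3 × 2 = 437,760,000 bytes.
Track B: 384,000 × 286 × 2 × 2 = 439,296,000 bytes.
Track C: exactly 27 minutes = 1,620 s; 36,000 × 1,620 × 2 × 4 = 466,560,000 bytes.
Track D: 4 h 24 min 18 s = 15,858 s; 32,000 × 15,858 × 3 × 8 = 12,178,944,000 bytes.
Track E: 192,000 × 177 × 2 × 2 = 135,936,000 bytes.
Track F: 88,200 × 581 × 1 × 8 = 409,953,600 bytes.
Total = 14,068,449,600 bytes = 13416.7 MiB.

13416.7 MiB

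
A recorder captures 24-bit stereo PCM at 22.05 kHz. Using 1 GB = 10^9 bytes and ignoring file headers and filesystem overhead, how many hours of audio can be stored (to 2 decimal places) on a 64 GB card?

Uncompressed byte rate = 22,050 × 3 × 2 = 132,300 bytes/s.
Capacity = 64 × 1,000,000,000 = 64,000,000,000 bytes.
64,000,000,000 / 132,300 ≈ 483749.06 s → 134.37 hours.

134.37 hours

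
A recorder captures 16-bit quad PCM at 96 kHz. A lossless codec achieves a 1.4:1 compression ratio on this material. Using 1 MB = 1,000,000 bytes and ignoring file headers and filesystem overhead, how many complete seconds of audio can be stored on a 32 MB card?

Uncompressed byte rate = 96,000 × 2 × 4 = 768,000 bytes/s.
After 1.4:1 compression, effective rate ≈ 548571.43 bytes/s.
Capacity = 32 × 1,000,000 = 32,000,000 bytes.
32,000,000 / effective rate ≈ 58.33 s → 58 seconds.

58 seconds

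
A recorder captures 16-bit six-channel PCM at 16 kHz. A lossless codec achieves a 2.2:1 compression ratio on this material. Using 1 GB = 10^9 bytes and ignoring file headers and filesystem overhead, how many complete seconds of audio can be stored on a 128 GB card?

Uncompressed byte rate = 16,000 × 2 × 6 = 192,000 bytes/s.
After 2.2:1 compression, effective rate ≈ 87272.73 bytes/s.
Capacity = 128 × 1,000,000,000 = 128,000,000,000 bytes.
128,000,000,000 / effective rate ≈ 1466666.67 s → 1,466,666 seconds.

1,466,666 seconds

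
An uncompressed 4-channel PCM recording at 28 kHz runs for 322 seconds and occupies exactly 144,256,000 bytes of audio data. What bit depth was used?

32 bits

Bytes per sample = 144,256,000 / (28,000 × 322 × 4) = 144,256,000 / 36,064,000 = 4.
Bit depth = 4 × 8 = 32 bits.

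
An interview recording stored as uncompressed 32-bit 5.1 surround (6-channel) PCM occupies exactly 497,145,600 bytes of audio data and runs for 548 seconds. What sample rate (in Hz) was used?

37,800 Hz

Bytes = sample_rate × seconds × bytes_per_sample × channels.
sample_rate = 497,145,600 / (548 × 4 × 6) = 497,145,600 / 13,152 = 37,800 Hz.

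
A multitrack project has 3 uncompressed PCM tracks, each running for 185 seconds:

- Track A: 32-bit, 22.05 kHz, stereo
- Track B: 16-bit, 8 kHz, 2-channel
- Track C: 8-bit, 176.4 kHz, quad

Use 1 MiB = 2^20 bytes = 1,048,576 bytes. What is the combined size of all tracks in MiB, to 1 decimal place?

Track A: 22,050 × 185 × 4 × 2 = 32,634,000 bytes.
Track B: 8,000 × 185 × 2 × 2 = 5,920,000 bytes.
Track C: 176,400 × 185 × 1 × 4 = 130,536,000 bytes.
Total = 169,090,000 bytes = 161.3 MiB.

161.3 MiB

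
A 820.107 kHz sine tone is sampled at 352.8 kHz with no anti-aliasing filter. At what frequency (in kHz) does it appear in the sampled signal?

114.507 kHz

Nyquist = 352,800/2 = 176,400 Hz; 820,107 Hz exceeds it.
Alias = |820,107 − 2×352,800| = |820,107 − 705,600| = 114,507 Hz = 114.507 kHz.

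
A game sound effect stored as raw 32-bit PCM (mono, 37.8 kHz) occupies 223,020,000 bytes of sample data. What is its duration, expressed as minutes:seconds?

Byte rate = 37,800 × 4 × 1 = 151,200 bytes/s.
Duration = 223,020,000 / 151,200 = 1,475 s.
1,475 s = 24:35.

24:35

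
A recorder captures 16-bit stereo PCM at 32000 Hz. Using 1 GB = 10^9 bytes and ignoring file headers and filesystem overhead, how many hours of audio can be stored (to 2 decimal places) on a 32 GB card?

69.44 hours

Uncompressed byte rate = 32,000 × 2 × 2 = 128,000 bytes/s.
Capacity = 32 × 1,000,000,000 = 32,000,000,000 bytes.
32,000,000,000 / 128,000 ≈ 250000 s → 69.44 hours.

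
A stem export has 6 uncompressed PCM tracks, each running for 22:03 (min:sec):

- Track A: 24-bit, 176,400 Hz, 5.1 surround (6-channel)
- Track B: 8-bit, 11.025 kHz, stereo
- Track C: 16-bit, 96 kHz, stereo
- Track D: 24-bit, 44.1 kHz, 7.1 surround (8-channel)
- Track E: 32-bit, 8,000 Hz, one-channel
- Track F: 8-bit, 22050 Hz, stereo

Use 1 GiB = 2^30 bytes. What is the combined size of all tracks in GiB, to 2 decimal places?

5.81 GiB

22:03 (min:sec) = 1,323 s.
Track A: 176,400 × 1,323 × 3 × 6 = 4,200,789,600 bytes.
Track B: 11,025 × 1,323 × 1 × 2 = 29,172,150 bytes.
Track C: 96,000 × 1,323 × 2 × 2 = 508,032,000 bytes.
Track D: 44,100 × 1,323 × 3 × 8 = 1,400,263,200 bytes.
Track E: 8,000 × 1,323 × 4 × 1 = 42,336,000 bytes.
Track F: 22,050 × 1,323 × 1 × 2 = 58,344,300 bytes.
Total = 6,238,937,250 bytes = 5.81 GiB.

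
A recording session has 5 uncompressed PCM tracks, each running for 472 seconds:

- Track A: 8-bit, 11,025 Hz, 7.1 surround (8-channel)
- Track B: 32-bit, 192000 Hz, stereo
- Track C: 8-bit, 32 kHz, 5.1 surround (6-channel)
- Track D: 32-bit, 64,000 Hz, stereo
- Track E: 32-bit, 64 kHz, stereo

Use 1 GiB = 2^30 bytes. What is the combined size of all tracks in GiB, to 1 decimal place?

1.2 GiB

Track A: 11,025 × 472 × 1 × 8 = 41,630,400 bytes.
Track B: 192,000 × 472 × 4 × 2 = 724,992,000 bytes.
Track C: 32,000 × 472 × 1 × 6 = 90,624,000 bytes.
Track D: 64,000 × 472 × 4 × 2 = 241,664,000 bytes.
Track E: 64,000 × 472 × 4 × 2 = 241,664,000 bytes.
Total = 1,340,574,400 bytes = 1.2 GiB.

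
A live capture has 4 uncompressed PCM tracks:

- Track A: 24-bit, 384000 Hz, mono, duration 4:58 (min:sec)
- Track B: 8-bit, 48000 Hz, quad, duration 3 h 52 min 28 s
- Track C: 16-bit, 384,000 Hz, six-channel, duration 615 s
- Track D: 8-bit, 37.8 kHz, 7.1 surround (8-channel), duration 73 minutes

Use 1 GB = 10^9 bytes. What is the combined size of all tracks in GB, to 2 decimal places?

Track A: 4:58 (min:sec) = 298 s; 384,000 × 298 × 3 × 1 = 343,296,000 bytes.
Track B: 3 h 52 min 28 s = 13,948 s; 48,000 × 13,948 × 1 × 4 = 2,678,016,000 bytes.
Track C: 384,000 × 615 × 2 × 6 = 2,833,920,000 bytes.
Track D: 73 minutes = 4,380 s; 37,800 × 4,380 × 1 × 8 = 1,324,512,000 bytes.
Total = 7,179,744,000 bytes = 7.18 GB.

7.18 GB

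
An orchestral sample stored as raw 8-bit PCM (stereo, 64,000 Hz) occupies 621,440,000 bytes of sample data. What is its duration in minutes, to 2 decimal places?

80.92 minutes

Byte rate = 64,000 × 1 × 2 = 128,000 bytes/s.
Duration = 621,440,000 / 128,000 = 4,855 s.
4,855 s / 60 = 80.92 minutes.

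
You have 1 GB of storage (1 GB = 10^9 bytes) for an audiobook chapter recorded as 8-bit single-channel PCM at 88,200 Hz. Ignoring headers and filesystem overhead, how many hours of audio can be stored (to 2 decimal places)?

3.15 hours

Uncompressed byte rate = 88,200 × 1 × 1 = 88,200 bytes/s.
Capacity = 1 × 1,000,000,000 = 1,000,000,000 bytes.
1,000,000,000 / 88,200 ≈ 11337.87 s → 3.15 hours.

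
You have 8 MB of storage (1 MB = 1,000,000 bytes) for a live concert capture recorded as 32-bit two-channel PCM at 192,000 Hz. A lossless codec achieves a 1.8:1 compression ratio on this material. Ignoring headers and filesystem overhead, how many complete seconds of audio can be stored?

Uncompressed byte rate = 192,000 × 4 × 2 = 1,536,000 bytes/s.
After 1.8:1 compression, effective rate ≈ 853333.33 bytes/s.
Capacity = 8 × 1,000,000 = 8,000,000 bytes.
8,000,000 / effective rate ≈ 9.38 s → 9 seconds.

9 seconds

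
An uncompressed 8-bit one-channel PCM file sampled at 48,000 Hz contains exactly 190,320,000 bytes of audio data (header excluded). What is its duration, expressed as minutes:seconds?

Byte rate = 48,000 × 1 × 1 = 48,000 bytes/s.
Duration = 190,320,000 / 48,000 = 3,965 s.
3,965 s = 66:05.

66:05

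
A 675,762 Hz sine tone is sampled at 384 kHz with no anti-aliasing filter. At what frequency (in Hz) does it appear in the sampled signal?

Nyquist = 384,000/2 = 192,000 Hz; 675,762 Hz exceeds it.
Alias = |675,762 − 2×384,000| = |675,762 − 768,000| = 92,238 Hz.

92,238 Hz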